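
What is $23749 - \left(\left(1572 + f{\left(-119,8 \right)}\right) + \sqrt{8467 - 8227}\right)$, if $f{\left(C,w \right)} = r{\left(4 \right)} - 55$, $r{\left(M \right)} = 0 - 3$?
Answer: $22235 - 4 \sqrt{15} \approx 22220.0$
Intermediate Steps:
$r{\left(M \right)} = -3$ ($r{\left(M \right)} = 0 - 3 = -3$)
$f{\left(C,w \right)} = -58$ ($f{\left(C,w \right)} = -3 - 55 = -58$)
$23749 - \left(\left(1572 + f{\left(-119,8 \right)}\right) + \sqrt{8467 - 8227}\right) = 23749 - \left(\left(1572 - 58\right) + \sqrt{8467 - 8227}\right) = 23749 - \left(1514 + \sqrt{240}\right) = 23749 - \left(1514 + 4 \sqrt{15}\right) = 22235 - 4 \sqrt{15}$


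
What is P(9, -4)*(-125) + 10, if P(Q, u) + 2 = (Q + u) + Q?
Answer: -1490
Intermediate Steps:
P(Q, u) = -2 + u + 2*Q (P(Q, u) = -2 + ((Q + u) + Q) = -2 + (u + 2*Q) = -2 + u + 2*Q)
P(9, -4)*(-125) + 10 = (-2 - 4 + 2*9)*(-125) + 10 = (-2 - 4 + 18)*(-125) + 10 = 12*(-125) + 10 = -1500 + 10 = -1490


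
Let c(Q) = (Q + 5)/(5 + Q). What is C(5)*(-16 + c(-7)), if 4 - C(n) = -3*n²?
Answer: -1185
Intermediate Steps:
c(Q) = 1 (c(Q) = (5 + Q)/(5 + Q) = 1)
C(n) = 4 + 3*n² (C(n) = 4 - (-3)*n² = 4 + 3*n²)
C(5)*(-16 + c(-7)) = (4 + 3*5²)*(-16 + 1) = (4 + 3*25)*(-15) = (4 + 75)*(-15) = 79*(-15) = -1185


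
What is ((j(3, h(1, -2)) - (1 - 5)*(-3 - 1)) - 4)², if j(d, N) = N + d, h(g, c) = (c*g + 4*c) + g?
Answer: 676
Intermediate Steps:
h(g, c) = g + 4*c + c*g (h(g, c) = (4*c + c*g) + g = g + 4*c + c*g)
((j(3, h(1, -2)) - (1 - 5)*(-3 - 1)) - 4)² = ((((1 + 4*(-2) - 2*1) + 3) - (1 - 5)*(-3 - 1)) - 4)² = ((((1 - 8 - 2) + 3) - (-4)*(-4)) - 4)² = (((-9 + 3) - 1*16) - 4)² = ((-6 - 16) - 4)² = (-22 - 4)² = (-26)² = 676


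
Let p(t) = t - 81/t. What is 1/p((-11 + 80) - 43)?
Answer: 26/595 ≈ 0.043697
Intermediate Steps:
1/p((-11 + 80) - 43) = 1/(((-11 + 80) - 43) - 81/((-11 + 80) - 43)) = 1/((69 - 43) - 81/(69 - 43)) = 1/(26 - 81/26) = 1/(595/26) = 26/595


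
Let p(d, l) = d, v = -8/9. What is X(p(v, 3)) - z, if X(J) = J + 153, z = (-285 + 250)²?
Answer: -9656/9 ≈ -1072.9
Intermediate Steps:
v = -8/9 (v = -8*⅑ = -8/9 ≈ -0.88889)
z = 1225 (z = (-35)² = 1225)
X(J) = 153 + J
X(p(v, 3)) - z = (153 - 8/9) - 1*1225 = 1369/9 - 1225 = -9656/9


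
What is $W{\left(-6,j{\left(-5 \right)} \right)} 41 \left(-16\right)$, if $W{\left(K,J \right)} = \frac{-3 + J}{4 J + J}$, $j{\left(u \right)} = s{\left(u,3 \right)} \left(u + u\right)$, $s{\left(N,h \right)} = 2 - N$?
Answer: $- \frac{23944}{175} \approx -136.82$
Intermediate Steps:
$j{\left(u \right)} = 2 u \left(2 - u\right)$ ($j{\left(u \right)} = \left(2 - u\right) \left(u + u\right) = \left(2 - u\right) 2 u = 2 u \left(2 - u\right)$)
$W{\left(K,J \right)} = \frac{-3 + J}{5 J}$
$W{\left(-6,j{\left(-5 \right)} \right)} 41 \left(-16\right) = \frac{-3 + 2 \left(-5\right) \left(2 - -5\right)}{5 \cdot 2 \left(-5\right) \left(2 - -5\right)} 41 \left(-16\right) = \frac{-3 + 2 \left(-5\right) \left(2 + 5\right)}{5 \cdot 2 \left(-5\right) \left(2 + 5\right)} 41 \left(-16\right) = \frac{-3 + 2 \left(-5\right) 7}{5 \cdot 2 \left(-5\right) 7} \cdot 41 \left(-16\right) = \frac{-3 - 70}{5 \left(-70\right)} 41 \left(-16\right) = \frac{1}{5} \left(- \frac{1}{70}\right) \left(-73\right) 41 \left(-16\right) = \frac{73}{350} \cdot 41 \left(-16\right) = \frac{2993}{350} \left(-16\right) = - \frac{23944}{175}$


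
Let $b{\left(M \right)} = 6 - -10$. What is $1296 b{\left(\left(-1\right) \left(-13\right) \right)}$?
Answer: $20736$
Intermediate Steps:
$b{\left(M \right)} = 16$ ($b{\left(M \right)} = 6 + 10 = 16$)
$1296 b{\left(\left(-1\right) \left(-13\right) \right)} = 1296 \cdot 16 = 20736$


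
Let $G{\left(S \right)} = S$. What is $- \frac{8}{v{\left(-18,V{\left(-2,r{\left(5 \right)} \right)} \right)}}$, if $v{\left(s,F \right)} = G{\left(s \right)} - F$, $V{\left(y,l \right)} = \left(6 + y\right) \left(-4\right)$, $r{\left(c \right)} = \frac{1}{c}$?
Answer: $4$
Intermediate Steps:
$V{\left(y,l \right)} = -24 - 4 y$
$v{\left(s,F \right)} = s - F$
$- \frac{8}{v{\left(-18,V{\left(-2,r{\left(5 \right)} \right)} \right)}} = - \frac{8}{-18 - \left(-24 - -8\right)} = - \frac{8}{-18 - \left(-24 + 8\right)} = - \frac{8}{-18 - -16} = - \frac{8}{-18 + 16} = - \frac{8}{-2} = \left(-8\right) \left(- \frac{1}{2}\right) = 4$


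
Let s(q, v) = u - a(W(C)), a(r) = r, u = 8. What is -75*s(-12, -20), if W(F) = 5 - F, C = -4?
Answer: 75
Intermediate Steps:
s(q, v) = -1 (s(q, v) = 8 - (5 - 1*(-4)) = 8 - (5 + 4) = 8 - 1*9 = 8 - 9 = -1)
-75*s(-12, -20) = -75*(-1) = 75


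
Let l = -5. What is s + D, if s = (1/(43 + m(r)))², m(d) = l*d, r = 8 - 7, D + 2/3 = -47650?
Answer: -206422685/4332 ≈ -47651.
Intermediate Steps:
D = -142952/3 (D = -⅔ - 47650 = -142952/3 ≈ -47651.)
r = 1
m(d) = -5*d
s = 1/1444 (s = (1/(43 - 5*1))² = (1/(43 - 5))² = (1/38)² = 1/1444 ≈ 0.00069252)
s + D = 1/1444 - 142952/3 = -206422685/4332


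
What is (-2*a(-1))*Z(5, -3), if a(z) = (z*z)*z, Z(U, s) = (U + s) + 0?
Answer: 4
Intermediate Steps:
Z(U, s) = U + s
a(z) = z³ (a(z) = z²*z = z³)
(-2*a(-1))*Z(5, -3) = (-2*(-1)³)*(5 - 3) = -2*(-1)*2 = 2*2 = 4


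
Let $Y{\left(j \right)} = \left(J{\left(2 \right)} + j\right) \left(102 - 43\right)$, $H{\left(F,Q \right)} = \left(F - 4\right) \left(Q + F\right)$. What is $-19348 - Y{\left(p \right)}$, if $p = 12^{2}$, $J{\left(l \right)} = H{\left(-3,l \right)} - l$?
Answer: $-28139$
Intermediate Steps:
$H{\left(F,Q \right)} = \left(-4 + F\right) \left(F + Q\right)$
$J{\left(l \right)} = 21 - 8 l$ ($J{\left(l \right)} = \left(\left(-3\right)^{2} - -12 - 4 l - 3 l\right) - l = \left(9 + 12 - 4 l - 3 l\right) - l = \left(21 - 7 l\right) - l = 21 - 8 l$)
$p = 144$
$Y{\left(j \right)} = 295 + 59 j$ ($Y{\left(j \right)} = \left(\left(21 - 16\right) + j\right) \left(102 - 43\right) = \left(\left(21 - 16\right) + j\right) 59 = \left(5 + j\right) 59 = 295 + 59 j$)
$-19348 - Y{\left(p \right)} = -19348 - \left(295 + 59 \cdot 144\right) = -19348 - \left(295 + 8496\right) = -19348 - 8791 = -28139$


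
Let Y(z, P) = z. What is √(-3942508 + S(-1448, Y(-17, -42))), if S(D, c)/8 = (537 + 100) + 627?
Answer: 2*I*√983099 ≈ 1983.0*I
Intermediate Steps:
S(D, c) = 10112 (S(D, c) = 8*((537 + 100) + 627) = 8*(637 + 627) = 8*1264 = 10112)
√(-3942508 + S(-1448, Y(-17, -42))) = √(-3942508 + 10112) = √(-3932396) = 2*I*√983099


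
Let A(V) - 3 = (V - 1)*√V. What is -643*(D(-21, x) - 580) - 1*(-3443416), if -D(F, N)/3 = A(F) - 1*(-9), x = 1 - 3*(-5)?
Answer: 3839504 - 42438*I*√21 ≈ 3.8395e+6 - 1.9448e+5*I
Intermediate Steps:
A(V) = 3 + √V*(-1 + V) (A(V) = 3 + (V - 1)*√V = 3 + (-1 + V)*√V = 3 + √V*(-1 + V))
x = 16 (x = 1 + 15 = 16)
D(F, N) = -36 - 3*F^(3/2) + 3*√F (D(F, N) = -3*((3 + F^(3/2) - √F) - 1*(-9)) = -3*((3 + F^(3/2) - √F) + 9) = -3*(12 + F^(3/2) - √F) = -36 - 3*F^(3/2) + 3*√F)
-643*(D(-21, x) - 580) - 1*(-3443416) = -643*((-36 - (-63)*I*√21 + 3*√(-21)) - 580) - 1*(-3443416) = -643*((-36 - (-63)*I*√21 + 3*(I*√21)) - 580) + 3443416 = -643*((-36 + 63*I*√21 + 3*I*√21) - 580) + 3443416 = -643*((-36 + 66*I*√21) - 580) + 3443416 = -643*(-616 + 66*I*√21) + 3443416 = (396088 - 42438*I*√21) + 3443416 = 3839504 - 42438*I*√21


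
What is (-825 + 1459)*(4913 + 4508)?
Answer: 5972914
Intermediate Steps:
(-825 + 1459)*(4913 + 4508) = 634*9421 = 5972914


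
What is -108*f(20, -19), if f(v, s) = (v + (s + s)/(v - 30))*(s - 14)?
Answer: 424116/5 ≈ 84823.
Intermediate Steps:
f(v, s) = (-14 + s)*(v + 2*s/(-30 + v)) (f(v, s) = (v + (2*s)/(-30 + v))*(-14 + s) = (v + 2*s/(-30 + v))*(-14 + s) = (-14 + s)*(v + 2*s/(-30 + v)))
-108*f(20, -19) = -108*(-28*(-19) - 14*20**2 + 2*(-19)**2 + 420*20 - 19*20**2 - 30*(-19)*20)/(-30 + 20) = -108*(532 - 14*400 + 2*361 + 8400 - 19*400 + 11400)/(-10) = -(-54)*(532 - 5600 + 722 + 8400 - 7600 + 11400)/5 = -(-54)*7854/5 = -108*(-3927/5) = 424116/5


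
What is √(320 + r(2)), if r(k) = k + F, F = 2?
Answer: 18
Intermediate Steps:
r(k) = 2 + k (r(k) = k + 2 = 2 + k)
√(320 + r(2)) = √(320 + (2 + 2)) = √(320 + 4) = √324 = 18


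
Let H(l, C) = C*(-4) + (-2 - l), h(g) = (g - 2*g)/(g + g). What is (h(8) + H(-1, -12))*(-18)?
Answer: -837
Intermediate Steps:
h(g) = -½ (h(g) = (-g)/((2*g)) = (-g)*(1/(2*g)) = -½)
H(l, C) = -2 - l - 4*C (H(l, C) = -4*C + (-2 - l) = -2 - l - 4*C)
(h(8) + H(-1, -12))*(-18) = (-½ + (-2 - 1*(-1) - 4*(-12)))*(-18) = (-½ + (-2 + 1 + 48))*(-18) = (-½ + 47)*(-18) = (93/2)*(-18) = -837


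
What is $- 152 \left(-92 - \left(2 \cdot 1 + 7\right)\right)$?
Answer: $15352$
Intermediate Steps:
$- 152 \left(-92 - \left(2 \cdot 1 + 7\right)\right) = - 152 \left(-92 - \left(2 + 7\right)\right) = - 152 \left(-92 - 9\right) = \left(-152\right) \left(-101\right) = 15352$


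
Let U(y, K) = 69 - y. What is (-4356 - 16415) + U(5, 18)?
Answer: -20707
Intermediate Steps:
(-4356 - 16415) + U(5, 18) = (-4356 - 16415) + (69 - 1*5) = -20771 + (69 - 5) = -20771 + 64 = -20707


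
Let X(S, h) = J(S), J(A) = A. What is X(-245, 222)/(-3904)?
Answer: 245/3904 ≈ 0.062756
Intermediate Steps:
X(S, h) = S
X(-245, 222)/(-3904) = -245/(-3904) = -245*(-1/3904) = 245/3904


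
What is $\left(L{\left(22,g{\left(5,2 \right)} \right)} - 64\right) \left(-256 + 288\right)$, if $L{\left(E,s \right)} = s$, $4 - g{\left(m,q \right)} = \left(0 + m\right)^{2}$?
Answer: $-2720$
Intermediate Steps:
$g{\left(m,q \right)} = 4 - m^{2}$ ($g{\left(m,q \right)} = 4 - \left(0 + m\right)^{2} = 4 - m^{2}$)
$\left(L{\left(22,g{\left(5,2 \right)} \right)} - 64\right) \left(-256 + 288\right) = \left(\left(4 - 5^{2}\right) - 64\right) \left(-256 + 288\right) = \left(\left(4 - 25\right) - 64\right) 32 = \left(-21 - 64\right) 32 = \left(-85\right) 32 = -2720$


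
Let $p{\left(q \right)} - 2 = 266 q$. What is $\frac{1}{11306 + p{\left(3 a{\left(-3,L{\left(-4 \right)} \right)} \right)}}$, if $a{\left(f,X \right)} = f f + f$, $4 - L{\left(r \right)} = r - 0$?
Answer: $\frac{1}{16096} \approx 6.2127 \cdot 10^{-5}$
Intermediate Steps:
$L{\left(r \right)} = 4 - r$ ($L{\left(r \right)} = 4 - \left(r - 0\right) = 4 - \left(r + 0\right) = 4 - r$)
$a{\left(f,X \right)} = f + f^{2}$ ($a{\left(f,X \right)} = f^{2} + f = f + f^{2}$)
$p{\left(q \right)} = 2 + 266 q$
$\frac{1}{11306 + p{\left(3 a{\left(-3,L{\left(-4 \right)} \right)} \right)}} = \frac{1}{11306 + \left(2 + 266 \cdot 3 \left(- 3 \left(1 - 3\right)\right)\right)} = \frac{1}{11306 + \left(2 + 266 \cdot 3 \left(\left(-3\right) \left(-2\right)\right)\right)} = \frac{1}{11306 + \left(2 + 266 \cdot 3 \cdot 6\right)} = \frac{1}{11306 + \left(2 + 266 \cdot 18\right)} = \frac{1}{11306 + \left(2 + 4788\right)} = \frac{1}{11306 + 4790} = \frac{1}{16096}$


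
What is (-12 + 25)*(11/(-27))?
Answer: -143/27 ≈ -5.2963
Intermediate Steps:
(-12 + 25)*(11/(-27)) = 13*(11*(-1/27)) = 13*(-11/27) = -143/27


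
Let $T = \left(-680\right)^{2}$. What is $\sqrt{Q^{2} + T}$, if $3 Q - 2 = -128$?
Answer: $2 \sqrt{116041} \approx 681.3$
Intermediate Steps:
$Q = -42$ ($Q = \frac{2}{3} + \frac{1}{3} \left(-128\right) = \frac{2}{3} - \frac{128}{3} = -42$)
$T = 462400$
$\sqrt{Q^{2} + T} = \sqrt{\left(-42\right)^{2} + 462400} = \sqrt{1764 + 462400} = \sqrt{464164} = 2 \sqrt{116041}$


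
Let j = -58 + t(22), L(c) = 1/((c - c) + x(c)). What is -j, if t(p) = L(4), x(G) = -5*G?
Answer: 1161/20 ≈ 58.050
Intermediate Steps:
L(c) = -1/(5*c) (L(c) = 1/((c - c) - 5*c) = 1/(0 - 5*c) = 1/(-5*c) = -1/(5*c))
t(p) = -1/20 (t(p) = -⅕/4 = -⅕*¼ = -1/20)
j = -1161/20 (j = -58 - 1/20 = -1161/20 ≈ -58.050)
-j = -1*(-1161/20) = 1161/20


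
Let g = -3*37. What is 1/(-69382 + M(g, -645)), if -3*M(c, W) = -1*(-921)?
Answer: -1/69689 ≈ -1.4349e-5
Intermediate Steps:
g = -111
M(c, W) = -307 (M(c, W) = -(-1)*(-921)/3 = -⅓*921 = -307)
1/(-69382 + M(g, -645)) = 1/(-69382 - 307) = 1/(-69689) = -1/69689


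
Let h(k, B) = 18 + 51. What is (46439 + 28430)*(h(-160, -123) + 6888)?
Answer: 520863633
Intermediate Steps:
h(k, B) = 69
(46439 + 28430)*(h(-160, -123) + 6888) = (46439 + 28430)*(69 + 6888) = 74869*6957 = 520863633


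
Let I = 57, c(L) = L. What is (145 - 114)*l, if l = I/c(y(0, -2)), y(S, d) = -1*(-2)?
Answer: 1767/2 ≈ 883.50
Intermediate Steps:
y(S, d) = 2
l = 57/2 ≈ 28.500
(145 - 114)*l = (145 - 114)*(57/2) = 31*(57/2) = 1767/2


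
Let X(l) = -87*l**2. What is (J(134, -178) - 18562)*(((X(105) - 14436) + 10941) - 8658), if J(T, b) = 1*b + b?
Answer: 18375583104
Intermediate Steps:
J(T, b) = 2*b (J(T, b) = b + b = 2*b)
(J(134, -178) - 18562)*(((X(105) - 14436) + 10941) - 8658) = (2*(-178) - 18562)*(((-87*105**2 - 14436) + 10941) - 8658) = (-356 - 18562)*(((-87*11025 - 14436) + 10941) - 8658) = -18918*(((-959175 - 14436) + 10941) - 8658) = -18918*((-973611 + 10941) - 8658) = -18918*(-962670 - 8658) = -18918*(-971328) = 18375583104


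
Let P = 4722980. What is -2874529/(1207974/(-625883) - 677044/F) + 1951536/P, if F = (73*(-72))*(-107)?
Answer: 8533501307864413744098/9303471435180905 ≈ 9.1724e+5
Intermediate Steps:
F = 562392 (F = -5256*(-107) = 562392)
-2874529/(1207974/(-625883) - 677044/F) + 1951536/P = -2874529/(1207974/(-625883) - 677044/562392) + 1951536/4722980 = -2874529/(1207974*(-1/625883) - 677044*1/562392) + 1951536*(1/4722980) = -2874529/(-1207974/625883 - 169261/140598) + 487884/1180745 = -2874529/(-275776310915/87997898034) + 487884/1180745 = -2874529*(-87997898034/275776310915) + 487884/1180745 = 36136072833967998/39396615845 + 487884/1180745 = 8533501307864413744098/9303471435180905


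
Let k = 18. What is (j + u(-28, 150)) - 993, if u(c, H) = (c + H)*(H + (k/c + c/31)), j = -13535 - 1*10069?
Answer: -1407380/217 ≈ -6485.6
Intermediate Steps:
j = -23604 (j = -13535 - 10069 = -23604)
u(c, H) = (H + c)*(H + 18/c + c/31) (u(c, H) = (c + H)*(H + (18/c + c/31)) = (H + c)*(H + (18/c + c*(1/31))) = (H + c)*(H + (18/c + c/31)) = (H + c)*(H + 18/c + c/31))
(j + u(-28, 150)) - 993 = (-23604 + (18 + 150² + (1/31)*(-28)² + 18*150/(-28) + (32/31)*150*(-28))) - 993 = (-23604 + (18 + 22500 + (1/31)*784 + 18*150*(-1/28) - 134400/31)) - 993 = (-23604 + (18 + 22500 + 784/31 - 675/7 - 134400/31)) - 993 = (-23604 + 3930169/217) - 993 = -1191899/217 - 993 = -1407380/217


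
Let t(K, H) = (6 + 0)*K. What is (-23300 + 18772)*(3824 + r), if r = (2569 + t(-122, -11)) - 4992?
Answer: -3029232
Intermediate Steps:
t(K, H) = 6*K
r = -3155 (r = (2569 + 6*(-122)) - 4992 = (2569 - 732) - 4992 = 1837 - 4992 = -3155)
(-23300 + 18772)*(3824 + r) = (-23300 + 18772)*(3824 - 3155) = -4528*669 = -3029232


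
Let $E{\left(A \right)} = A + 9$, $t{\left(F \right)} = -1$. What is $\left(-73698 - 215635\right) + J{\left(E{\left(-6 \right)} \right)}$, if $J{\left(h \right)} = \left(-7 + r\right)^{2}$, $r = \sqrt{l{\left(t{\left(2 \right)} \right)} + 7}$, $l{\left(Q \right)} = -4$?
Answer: $-289333 + \left(7 - \sqrt{3}\right)^{2} \approx -2.8931 \cdot 10^{5}$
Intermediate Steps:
$r = \sqrt{3}$ ($r = \sqrt{-4 + 7} = \sqrt{3} \approx 1.732$)
$E{\left(A \right)} = 9 + A$
$J{\left(h \right)} = \left(-7 + \sqrt{3}\right)^{2}$
$\left(-73698 - 215635\right) + J{\left(E{\left(-6 \right)} \right)} = \left(-73698 - 215635\right) + \left(7 - \sqrt{3}\right)^{2} = -289333 + \left(7 - \sqrt{3}\right)^{2}$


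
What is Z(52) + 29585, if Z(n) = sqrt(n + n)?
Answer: 29585 + 2*sqrt(26) ≈ 29595.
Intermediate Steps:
Z(n) = sqrt(2)*sqrt(n) (Z(n) = sqrt(2*n) = sqrt(2)*sqrt(n))
Z(52) + 29585 = sqrt(2)*sqrt(52) + 29585 = sqrt(2)*(2*sqrt(13)) + 29585 = 2*sqrt(26) + 29585 = 29585 + 2*sqrt(26)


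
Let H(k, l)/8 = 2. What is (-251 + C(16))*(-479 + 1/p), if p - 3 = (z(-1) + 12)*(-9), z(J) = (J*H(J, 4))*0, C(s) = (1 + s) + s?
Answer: 10964528/105 ≈ 1.0442e+5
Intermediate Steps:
H(k, l) = 16 (H(k, l) = 8*2 = 16)
C(s) = 1 + 2*s
z(J) = 0 (z(J) = (J*16)*0 = (16*J)*0 = 0)
p = -105 (p = 3 + (0 + 12)*(-9) = 3 + 12*(-9) = 3 - 108 = -105)
(-251 + C(16))*(-479 + 1/p) = (-251 + (1 + 2*16))*(-479 + 1/(-105)) = (-251 + (1 + 32))*(-479 - 1/105) = (-251 + 33)*(-50296/105) = -218*(-50296/105) = 10964528/105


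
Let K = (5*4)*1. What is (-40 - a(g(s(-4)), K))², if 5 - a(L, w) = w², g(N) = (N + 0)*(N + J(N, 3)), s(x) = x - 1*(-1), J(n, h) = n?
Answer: 126025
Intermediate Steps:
K = 20 (K = 20*1 = 20)
s(x) = 1 + x (s(x) = x + 1 = 1 + x)
g(N) = 2*N² (g(N) = (N + 0)*(N + N) = N*(2*N) = 2*N²)
a(L, w) = 5 - w²
(-40 - a(g(s(-4)), K))² = (-40 - (5 - 1*20²))² = (-40 - (5 - 1*400))² = (-40 - (5 - 400))² = (-40 - 1*(-395))² = (-40 + 395)² = 355² = 126025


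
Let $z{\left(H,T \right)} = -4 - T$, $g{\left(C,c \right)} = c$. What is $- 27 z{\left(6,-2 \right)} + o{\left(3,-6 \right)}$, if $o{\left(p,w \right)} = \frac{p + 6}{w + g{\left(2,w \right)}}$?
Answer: $\frac{213}{4} \approx 53.25$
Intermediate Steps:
$o{\left(p,w \right)} = \frac{6 + p}{2 w}$ ($o{\left(p,w \right)} = \frac{p + 6}{w + w} = \frac{6 + p}{2 w}$)
$- 27 z{\left(6,-2 \right)} + o{\left(3,-6 \right)} = - 27 \left(-4 - -2\right) + \frac{6 + 3}{2 \left(-6\right)} = - 27 \left(-4 + 2\right) + \frac{1}{2} \left(- \frac{1}{6}\right) 9 = \left(-27\right) \left(-2\right) - \frac{3}{4} = 54 - \frac{3}{4} = \frac{213}{4}$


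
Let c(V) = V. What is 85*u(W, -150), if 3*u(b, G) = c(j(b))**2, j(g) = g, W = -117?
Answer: 387855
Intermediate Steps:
u(b, G) = b**2/3
85*u(W, -150) = 85*((1/3)*(-117)**2) = 85*((1/3)*13689) = 85*4563 = 387855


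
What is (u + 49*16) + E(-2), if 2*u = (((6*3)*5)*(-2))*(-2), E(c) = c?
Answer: 962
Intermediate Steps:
u = 180 (u = ((((6*3)*5)*(-2))*(-2))/2 = (((18*5)*(-2))*(-2))/2 = ((90*(-2))*(-2))/2 = (-180*(-2))/2 = (1/2)*360 = 180)
(u + 49*16) + E(-2) = (180 + 49*16) - 2 = (180 + 784) - 2 = 964 - 2 = 962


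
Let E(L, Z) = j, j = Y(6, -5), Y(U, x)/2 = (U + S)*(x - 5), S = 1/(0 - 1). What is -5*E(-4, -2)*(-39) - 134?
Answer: -19634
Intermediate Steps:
S = -1 (S = 1/(-1) = -1)
Y(U, x) = 2*(-1 + U)*(-5 + x) (Y(U, x) = 2*((U - 1)*(x - 5)) = 2*((-1 + U)*(-5 + x)) = 2*(-1 + U)*(-5 + x))
j = -100 (j = 10 - 10*6 - 2*(-5) + 2*6*(-5) = 10 - 60 + 10 - 60 = -100)
E(L, Z) = -100
-5*E(-4, -2)*(-39) - 134 = -5*(-100)*(-39) - 134 = 500*(-39) - 134 = -19500 - 134 = -19634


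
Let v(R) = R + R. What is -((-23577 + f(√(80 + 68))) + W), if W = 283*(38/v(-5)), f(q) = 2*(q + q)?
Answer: 123262/5 - 8*√37 ≈ 24604.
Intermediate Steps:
v(R) = 2*R
f(q) = 4*q (f(q) = 2*(2*q) = 4*q)
W = -5377/5 (W = 283*(38/((2*(-5)))) = 283*(38/(-10)) = 283*(38*(-⅒)) = 283*(-19/5) = -5377/5 ≈ -1075.4)
-((-23577 + f(√(80 + 68))) + W) = -((-23577 + 4*√(80 + 68)) - 5377/5) = -((-23577 + 4*√148) - 5377/5) = -((-23577 + 4*(2*√37)) - 5377/5) = -((-23577 + 8*√37) - 5377/5) = -(-123262/5 + 8*√37) = 123262/5 - 8*√37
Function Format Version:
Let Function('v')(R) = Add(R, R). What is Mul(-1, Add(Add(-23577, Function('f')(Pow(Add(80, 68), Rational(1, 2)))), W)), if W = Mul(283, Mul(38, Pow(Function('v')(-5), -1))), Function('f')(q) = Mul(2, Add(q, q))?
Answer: Add(Rational(123262, 5), Mul(-8, Pow(37, Rational(1, 2)))) ≈ 24604.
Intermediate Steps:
Function('v')(R) = Mul(2, R)
Function('f')(q) = Mul(4, q) (Function('f')(q) = Mul(2, Mul(2, q)) = Mul(4, q))
W = Rational(-5377, 5) (W = Mul(283, Mul(38, Pow(Mul(2, -5), -1))) = Mul(283, Mul(38, Pow(-10, -1))) = Mul(283, Mul(38, Rational(-1, 10))) = Mul(283, Rational(-19, 5)) = Rational(-5377, 5) ≈ -1075.4)
Mul(-1, Add(Add(-23577, Function('f')(Pow(Add(80, 68), Rational(1, 2)))), W)) = Mul(-1, Add(Add(-23577, Mul(4, Pow(Add(80, 68), Rational(1, 2)))), Rational(-5377, 5))) = Mul(-1, Add(Add(-23577, Mul(4, Pow(148, Rational(1, 2)))), Rational(-5377, 5))) = Mul(-1, Add(Add(-23577, Mul(4, Mul(2, Pow(37, Rational(1, 2))))), Rational(-5377, 5))) = Mul(-1, Add(Add(-23577, Mul(8, Pow(37, Rational(1, 2)))), Rational(-5377, 5))) = Mul(-1, Add(Rational(-123262, 5), Mul(8, Pow(37, Rational(1, 2))))) = Add(Rational(123262, 5), Mul(-8, Pow(37, Rational(1, 2))))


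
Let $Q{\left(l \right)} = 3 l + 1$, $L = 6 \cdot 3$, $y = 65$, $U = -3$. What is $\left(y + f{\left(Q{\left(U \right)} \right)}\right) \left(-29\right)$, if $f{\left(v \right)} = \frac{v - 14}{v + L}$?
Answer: $- \frac{9106}{5} \approx -1821.2$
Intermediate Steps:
$L = 18$
$Q{\left(l \right)} = 1 + 3 l$
$f{\left(v \right)} = \frac{-14 + v}{18 + v}$ ($f{\left(v \right)} = \frac{v - 14}{v + 18} = \frac{-14 + v}{18 + v}$)
$\left(y + f{\left(Q{\left(U \right)} \right)}\right) \left(-29\right) = \left(65 + \frac{-14 + \left(1 + 3 \left(-3\right)\right)}{18 + \left(1 + 3 \left(-3\right)\right)}\right) \left(-29\right) = \left(65 + \frac{-14 + \left(1 - 9\right)}{18 + \left(1 - 9\right)}\right) \left(-29\right) = \left(65 + \frac{-14 - 8}{18 - 8}\right) \left(-29\right) = \left(65 + \frac{1}{10} \left(-22\right)\right) \left(-29\right) = \left(65 - \frac{11}{5}\right) \left(-29\right) = \frac{314}{5} \left(-29\right) = - \frac{9106}{5}$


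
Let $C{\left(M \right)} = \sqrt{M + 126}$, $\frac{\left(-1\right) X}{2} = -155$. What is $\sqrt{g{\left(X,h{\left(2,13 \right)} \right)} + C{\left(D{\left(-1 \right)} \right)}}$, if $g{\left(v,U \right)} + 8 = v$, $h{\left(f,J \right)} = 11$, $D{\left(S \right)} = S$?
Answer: $\sqrt{302 + 5 \sqrt{5}} \approx 17.697$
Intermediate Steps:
$X = 310$ ($X = \left(-2\right) \left(-155\right) = 310$)
$g{\left(v,U \right)} = -8 + v$
$C{\left(M \right)} = \sqrt{126 + M}$
$\sqrt{g{\left(X,h{\left(2,13 \right)} \right)} + C{\left(D{\left(-1 \right)} \right)}} = \sqrt{\left(-8 + 310\right) + \sqrt{126 - 1}} = \sqrt{302 + \sqrt{125}} = \sqrt{302 + 5 \sqrt{5}}$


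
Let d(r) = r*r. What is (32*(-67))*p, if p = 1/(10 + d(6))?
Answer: -1072/23 ≈ -46.609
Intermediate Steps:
d(r) = r²
p = 1/46 (p = 1/(10 + 6²) = 1/(10 + 36) = 1/46 ≈ 0.021739)
(32*(-67))*p = (32*(-67))*(1/46) = -2144*1/46 = -1072/23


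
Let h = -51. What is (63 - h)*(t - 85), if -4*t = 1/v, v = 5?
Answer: -96957/10 ≈ -9695.7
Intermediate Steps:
t = -1/20 (t = -¼/5 = -¼*⅕ = -1/20 ≈ -0.050000)
(63 - h)*(t - 85) = (63 - 1*(-51))*(-1/20 - 85) = (63 + 51)*(-1701/20) = 114*(-1701/20) = -96957/10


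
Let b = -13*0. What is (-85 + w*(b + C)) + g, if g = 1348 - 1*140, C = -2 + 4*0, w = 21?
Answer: 1081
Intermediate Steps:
b = 0
C = -2 (C = -2 + 0 = -2)
g = 1208 (g = 1348 - 140 = 1208)
(-85 + w*(b + C)) + g = (-85 + 21*(0 - 2)) + 1208 = (-85 + 21*(-2)) + 1208 = (-85 - 42) + 1208 = -127 + 1208 = 1081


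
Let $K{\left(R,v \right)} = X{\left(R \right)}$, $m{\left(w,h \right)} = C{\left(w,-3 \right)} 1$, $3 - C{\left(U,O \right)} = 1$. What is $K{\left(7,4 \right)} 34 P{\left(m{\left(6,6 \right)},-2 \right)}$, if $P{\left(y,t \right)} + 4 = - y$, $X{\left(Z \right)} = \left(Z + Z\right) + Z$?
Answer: $-4284$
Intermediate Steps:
$C{\left(U,O \right)} = 2$ ($C{\left(U,O \right)} = 3 - 1 = 2$)
$X{\left(Z \right)} = 3 Z$ ($X{\left(Z \right)} = 2 Z + Z = 3 Z$)
$m{\left(w,h \right)} = 2$ ($m{\left(w,h \right)} = 2 \cdot 1 = 2$)
$P{\left(y,t \right)} = -4 - y$
$K{\left(R,v \right)} = 3 R$
$K{\left(7,4 \right)} 34 P{\left(m{\left(6,6 \right)},-2 \right)} = 3 \cdot 7 \cdot 34 \left(-4 - 2\right) = 21 \cdot 34 \left(-4 - 2\right) = 714 \left(-6\right) = -4284$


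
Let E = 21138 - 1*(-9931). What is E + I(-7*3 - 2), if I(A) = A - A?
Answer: 31069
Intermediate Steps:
I(A) = 0
E = 31069 (E = 21138 + 9931 = 31069)
E + I(-7*3 - 2) = 31069 + 0 = 31069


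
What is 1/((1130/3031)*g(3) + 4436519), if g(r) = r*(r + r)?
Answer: 3031/13447109429 ≈ 2.2540e-7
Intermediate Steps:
g(r) = 2*r² (g(r) = r*(2*r) = 2*r²)
1/((1130/3031)*g(3) + 4436519) = 1/((1130/3031)*(2*3²) + 4436519) = 1/((1130*(1/3031))*(2*9) + 4436519) = 1/((1130/3031)*18 + 4436519) = 1/(20340/3031 + 4436519) = 1/(13447109429/3031) = 3031/13447109429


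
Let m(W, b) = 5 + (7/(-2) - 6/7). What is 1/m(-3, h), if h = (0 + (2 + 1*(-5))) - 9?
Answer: 14/9 ≈ 1.5556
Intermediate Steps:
h = -12 (h = (0 + (2 - 5)) - 9 = (0 - 3) - 9 = -3 - 9 = -12)
m(W, b) = 9/14 (m(W, b) = 5 + (7*(-½) - 6*⅐) = 5 + (-7/2 - 6/7) = 5 - 61/14 = 9/14)
1/m(-3, h) = 1/(9/14) = 14/9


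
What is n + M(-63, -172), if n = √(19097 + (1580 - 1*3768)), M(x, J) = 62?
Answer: 62 + √16909 ≈ 192.03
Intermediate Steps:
n = √16909 (n = √(19097 + (1580 - 3768)) = √(19097 - 2188) = √16909 ≈ 130.03)
n + M(-63, -172) = √16909 + 62 = 62 + √16909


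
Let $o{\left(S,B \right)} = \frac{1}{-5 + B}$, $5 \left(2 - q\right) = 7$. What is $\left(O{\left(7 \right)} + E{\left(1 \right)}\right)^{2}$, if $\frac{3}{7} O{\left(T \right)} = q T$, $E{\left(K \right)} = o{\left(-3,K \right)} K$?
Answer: $\frac{36481}{400} \approx 91.203$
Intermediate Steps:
$q = \frac{3}{5}$ ($q = 2 - \frac{7}{5} = \frac{3}{5} \approx 0.6$)
$E{\left(K \right)} = \frac{K}{-5 + K}$
$O{\left(T \right)} = \frac{7 T}{5}$ ($O{\left(T \right)} = \frac{7 \frac{3 T}{5}}{3} = \frac{7 T}{5}$)
$\left(O{\left(7 \right)} + E{\left(1 \right)}\right)^{2} = \left(\frac{7}{5} \cdot 7 + 1 \frac{1}{-5 + 1}\right)^{2} = \left(\frac{49}{5} + 1 \frac{1}{-4}\right)^{2} = \left(\frac{49}{5} + 1 \left(- \frac{1}{4}\right)\right)^{2} = \left(\frac{49}{5} - \frac{1}{4}\right)^{2} = \left(\frac{191}{20}\right)^{2} = \frac{36481}{400}$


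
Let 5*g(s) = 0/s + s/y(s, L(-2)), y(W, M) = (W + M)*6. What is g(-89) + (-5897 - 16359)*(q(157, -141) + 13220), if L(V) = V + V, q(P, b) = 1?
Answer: -820947946951/2790 ≈ -2.9425e+8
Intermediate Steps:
L(V) = 2*V
y(W, M) = 6*M + 6*W (y(W, M) = (M + W)*6 = 6*M + 6*W)
g(s) = s/(5*(-24 + 6*s)) (g(s) = (0/s + s/(6*(2*(-2)) + 6*s))/5 = (0 + s/(6*(-4) + 6*s))/5 = (0 + s/(-24 + 6*s))/5 = (s/(-24 + 6*s))/5 = s/(5*(-24 + 6*s)))
g(-89) + (-5897 - 16359)*(q(157, -141) + 13220) = (1/30)*(-89)/(-4 - 89) + (-5897 - 16359)*(1 + 13220) = (1/30)*(-89)/(-93) - 22256*13221 = (1/30)*(-89)*(-1/93) - 294246576 = 89/2790 - 294246576 = -820947946951/2790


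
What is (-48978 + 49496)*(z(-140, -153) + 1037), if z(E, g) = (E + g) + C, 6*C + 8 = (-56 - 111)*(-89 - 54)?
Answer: 7339283/3 ≈ 2.4464e+6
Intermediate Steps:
C = 23873/6 (C = -4/3 + ((-56 - 111)*(-89 - 54))/6 = -4/3 + (-167*(-143))/6 = -4/3 + (⅙)*23881 = -4/3 + 23881/6 = 23873/6 ≈ 3978.8)
z(E, g) = 23873/6 + E + g (z(E, g) = (E + g) + 23873/6 = 23873/6 + E + g)
(-48978 + 49496)*(z(-140, -153) + 1037) = (-48978 + 49496)*((23873/6 - 140 - 153) + 1037) = 518*(22115/6 + 1037) = 518*(28337/6) = 7339283/3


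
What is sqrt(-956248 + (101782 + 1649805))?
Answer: 27*sqrt(1091) ≈ 891.82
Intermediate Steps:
sqrt(-956248 + (101782 + 1649805)) = sqrt(-956248 + 1751587) = sqrt(795339) = 27*sqrt(1091)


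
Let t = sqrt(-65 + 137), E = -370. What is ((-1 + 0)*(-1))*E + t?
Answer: -370 + 6*sqrt(2) ≈ -361.51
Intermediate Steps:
t = 6*sqrt(2) (t = sqrt(72) = 6*sqrt(2) ≈ 8.4853)
((-1 + 0)*(-1))*E + t = ((-1 + 0)*(-1))*(-370) + 6*sqrt(2) = -1*(-1)*(-370) + 6*sqrt(2) = 1*(-370) + 6*sqrt(2) = -370 + 6*sqrt(2)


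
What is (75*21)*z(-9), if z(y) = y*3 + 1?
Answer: -40950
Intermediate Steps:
z(y) = 1 + 3*y (z(y) = 3*y + 1 = 1 + 3*y)
(75*21)*z(-9) = (75*21)*(1 + 3*(-9)) = 1575*(1 - 27) = 1575*(-26) = -40950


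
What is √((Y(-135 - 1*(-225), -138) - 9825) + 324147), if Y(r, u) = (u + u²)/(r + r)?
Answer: √282984330/30 ≈ 560.74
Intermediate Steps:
Y(r, u) = (u + u²)/(2*r) (Y(r, u) = (u + u²)/((2*r)) = (u + u²)*(1/(2*r)) = (u + u²)/(2*r))
√((Y(-135 - 1*(-225), -138) - 9825) + 324147) = √(((½)*(-138)*(1 - 138)/(-135 - 1*(-225)) - 9825) + 324147) = √(((½)*(-138)*(-137)/(-135 + 225) - 9825) + 324147) = √(((½)*(-138)*(-137)/90 - 9825) + 324147) = √(((½)*(-138)*(1/90)*(-137) - 9825) + 324147) = √((3151/30 - 9825) + 324147) = √(-291599/30 + 324147) = √(9432811/30) = √282984330/30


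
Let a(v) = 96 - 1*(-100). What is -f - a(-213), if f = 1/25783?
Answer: -5053469/25783 ≈ -196.00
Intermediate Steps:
a(v) = 196 (a(v) = 96 + 100 = 196)
f = 1/25783 ≈ 3.8785e-5
-f - a(-213) = -1*1/25783 - 1*196 = -1/25783 - 196 = -5053469/25783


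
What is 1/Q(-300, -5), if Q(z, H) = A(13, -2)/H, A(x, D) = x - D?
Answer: -1/3 ≈ -0.33333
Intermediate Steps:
Q(z, H) = 15/H (Q(z, H) = (13 - 1*(-2))/H = (13 + 2)/H = 15/H)
1/Q(-300, -5) = 1/(15/(-5)) = 1/(15*(-1/5)) = 1/(-3) = -1/3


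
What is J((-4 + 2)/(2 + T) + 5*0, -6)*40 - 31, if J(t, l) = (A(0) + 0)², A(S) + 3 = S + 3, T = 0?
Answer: -31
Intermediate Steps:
A(S) = S (A(S) = -3 + (S + 3) = -3 + (3 + S) = S)
J(t, l) = 0 (J(t, l) = (0 + 0)² = 0² = 0)
J((-4 + 2)/(2 + T) + 5*0, -6)*40 - 31 = 0*40 - 31 = 0 - 31 = -31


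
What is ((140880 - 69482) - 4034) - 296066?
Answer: -228702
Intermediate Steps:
((140880 - 69482) - 4034) - 296066 = (71398 - 4034) - 296066 = 67364 - 296066 = -228702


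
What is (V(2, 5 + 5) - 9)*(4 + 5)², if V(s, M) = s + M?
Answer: 243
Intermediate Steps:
V(s, M) = M + s
(V(2, 5 + 5) - 9)*(4 + 5)² = (((5 + 5) + 2) - 9)*(4 + 5)² = ((10 + 2) - 9)*9² = (12 - 9)*81 = 3*81 = 243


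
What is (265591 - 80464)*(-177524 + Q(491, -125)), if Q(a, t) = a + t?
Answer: -32796729066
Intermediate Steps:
(265591 - 80464)*(-177524 + Q(491, -125)) = (265591 - 80464)*(-177524 + (491 - 125)) = 185127*(-177524 + 366) = 185127*(-177158) = -32796729066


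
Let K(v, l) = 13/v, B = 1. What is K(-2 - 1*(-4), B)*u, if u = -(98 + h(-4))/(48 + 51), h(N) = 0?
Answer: -637/99 ≈ -6.4343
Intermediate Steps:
u = -98/99 (u = -(98 + 0)/(48 + 51) = -98/99 ≈ -0.98990)
K(-2 - 1*(-4), B)*u = (13/(-2 - 1*(-4)))*(-98/99) = (13/(-2 + 4))*(-98/99) = (13/2)*(-98/99) = -637/99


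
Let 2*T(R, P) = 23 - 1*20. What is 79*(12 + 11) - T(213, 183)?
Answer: 3631/2 ≈ 1815.5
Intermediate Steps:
T(R, P) = 3/2 (T(R, P) = (23 - 1*20)/2 = (23 - 20)/2 = (½)*3 = 3/2)
79*(12 + 11) - T(213, 183) = 79*(12 + 11) - 1*3/2 = 79*23 - 3/2 = 1817 - 3/2 = 3631/2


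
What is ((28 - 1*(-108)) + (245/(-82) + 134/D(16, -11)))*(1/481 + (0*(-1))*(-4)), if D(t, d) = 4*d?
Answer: 58615/216931 ≈ 0.27020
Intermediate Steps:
((28 - 1*(-108)) + (245/(-82) + 134/D(16, -11)))*(1/481 + (0*(-1))*(-4)) = ((28 - 1*(-108)) + (245/(-82) + 134/((4*(-11)))))*(1/481 + (0*(-1))*(-4)) = ((28 + 108) + (245*(-1/82) + 134/(-44)))*(1/481 + 0*(-4)) = (136 + (-245/82 + 134*(-1/44)))*(1/481 + 0) = (136 + (-245/82 - 67/22))*(1/481) = (136 - 2721/451)*(1/481) = (58615/451)*(1/481) = 58615/216931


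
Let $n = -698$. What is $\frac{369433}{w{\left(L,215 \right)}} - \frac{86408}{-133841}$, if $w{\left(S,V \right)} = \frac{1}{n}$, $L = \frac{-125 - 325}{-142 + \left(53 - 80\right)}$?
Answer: $- \frac{34512806856386}{133841} \approx -2.5786 \cdot 10^{8}$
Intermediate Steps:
$L = \frac{450}{169}$ ($L = - \frac{450}{-142 + \left(53 - 80\right)} = - \frac{450}{-142 - 27} = - \frac{450}{-169} = \left(-450\right) \left(- \frac{1}{169}\right) = \frac{450}{169} \approx 2.6627$)
$w{\left(S,V \right)} = - \frac{1}{698}$ ($w{\left(S,V \right)} = \frac{1}{-698} = - \frac{1}{698}$)
$\frac{369433}{w{\left(L,215 \right)}} - \frac{86408}{-133841} = \frac{369433}{- \frac{1}{698}} - \frac{86408}{-133841} = 369433 \left(-698\right) - - \frac{86408}{133841} = -257864234 + \frac{86408}{133841} = - \frac{34512806856386}{133841}$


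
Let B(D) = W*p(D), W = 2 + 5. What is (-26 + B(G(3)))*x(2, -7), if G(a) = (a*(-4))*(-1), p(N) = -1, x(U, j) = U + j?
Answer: 165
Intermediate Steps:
W = 7
G(a) = 4*a (G(a) = -4*a*(-1) = 4*a)
B(D) = -7 (B(D) = 7*(-1) = -7)
(-26 + B(G(3)))*x(2, -7) = (-26 - 7)*(2 - 7) = -33*(-5) = 165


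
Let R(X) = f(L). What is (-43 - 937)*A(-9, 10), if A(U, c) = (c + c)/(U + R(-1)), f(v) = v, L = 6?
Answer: 19600/3 ≈ 6533.3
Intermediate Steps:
R(X) = 6
A(U, c) = 2*c/(6 + U) (A(U, c) = (c + c)/(U + 6) = (2*c)/(6 + U) = 2*c/(6 + U))
(-43 - 937)*A(-9, 10) = (-43 - 937)*(2*10/(6 - 9)) = -1960*10/(-3) = -1960*10*(-1)/3 = -980*(-20/3) = 19600/3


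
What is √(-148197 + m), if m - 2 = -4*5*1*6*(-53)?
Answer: I*√141835 ≈ 376.61*I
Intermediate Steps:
m = 6362 (m = 2 - 4*5*1*6*(-53) = 2 - 20*6*(-53) = 2 - 4*30*(-53) = 2 - 120*(-53) = 2 + 6360 = 6362)
√(-148197 + m) = √(-148197 + 6362) = √(-141835) = I*√141835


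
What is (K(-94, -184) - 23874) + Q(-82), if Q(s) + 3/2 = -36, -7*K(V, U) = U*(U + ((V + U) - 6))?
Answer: -506985/14 ≈ -36213.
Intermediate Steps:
K(V, U) = -U*(-6 + V + 2*U)/7 (K(V, U) = -U*(U + ((V + U) - 6))/7 = -U*(U + ((U + V) - 6))/7 = -U*(U + (-6 + U + V))/7 = -U*(-6 + V + 2*U)/7)
Q(s) = -75/2 (Q(s) = -3/2 - 36 = -75/2)
(K(-94, -184) - 23874) + Q(-82) = ((⅐)*(-184)*(6 - 1*(-94) - 2*(-184)) - 23874) - 75/2 = ((⅐)*(-184)*(6 + 94 + 368) - 23874) - 75/2 = ((⅐)*(-184)*468 - 23874) - 75/2 = (-86112/7 - 23874) - 75/2 = -253230/7 - 75/2 = -506985/14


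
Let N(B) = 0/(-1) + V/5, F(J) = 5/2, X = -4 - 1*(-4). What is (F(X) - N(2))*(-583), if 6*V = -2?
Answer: -44891/30 ≈ -1496.4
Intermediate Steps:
X = 0 (X = -4 + 4 = 0)
V = -⅓ (V = (⅙)*(-2) = -⅓ ≈ -0.33333)
F(J) = 5/2 (F(J) = 5*(½) = 5/2)
N(B) = -1/15 (N(B) = 0/(-1) - ⅓/5 = 0*(-1) - ⅓*⅕ = 0 - 1/15 = -1/15)
(F(X) - N(2))*(-583) = (5/2 - 1*(-1/15))*(-583) = (5/2 + 1/15)*(-583) = (77/30)*(-583) = -44891/30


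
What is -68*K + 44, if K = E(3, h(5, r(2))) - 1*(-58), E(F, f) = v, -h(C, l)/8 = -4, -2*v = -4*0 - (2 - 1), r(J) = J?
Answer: -3934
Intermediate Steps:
v = 1/2 (v = -(-4*0 - (2 - 1))/2 = -(0 - 1*1)/2 = -(0 - 1)/2 = -1/2*(-1) = 1/2 ≈ 0.50000)
h(C, l) = 32 (h(C, l) = -8*(-4) = 32)
E(F, f) = 1/2
K = 117/2 (K = 1/2 - 1*(-58) = 1/2 + 58 = 117/2 ≈ 58.500)
-68*K + 44 = -68*117/2 + 44 = -3978 + 44 = -3934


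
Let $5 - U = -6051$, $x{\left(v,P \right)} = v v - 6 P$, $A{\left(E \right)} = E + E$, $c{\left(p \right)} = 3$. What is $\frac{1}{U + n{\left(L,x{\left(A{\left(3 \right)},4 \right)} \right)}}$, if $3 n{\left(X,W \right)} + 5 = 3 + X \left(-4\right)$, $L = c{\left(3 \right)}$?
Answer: $\frac{3}{18154} \approx 0.00016525$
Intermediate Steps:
$A{\left(E \right)} = 2 E$
$x{\left(v,P \right)} = v^{2} - 6 P$
$L = 3$
$n{\left(X,W \right)} = - \frac{2}{3} - \frac{4 X}{3}$ ($n{\left(X,W \right)} = - \frac{5}{3} + \frac{3 + X \left(-4\right)}{3} = - \frac{5}{3} + \frac{3 - 4 X}{3} = - \frac{5}{3} - \left(-1 + \frac{4 X}{3}\right) = - \frac{2}{3} - \frac{4 X}{3}$)
$U = 6056$ ($U = 5 - -6051 = 5 + 6051 = 6056$)
$\frac{1}{U + n{\left(L,x{\left(A{\left(3 \right)},4 \right)} \right)}} = \frac{1}{6056 - \frac{14}{3}} = \frac{1}{\frac{18154}{3}} = \frac{3}{18154}$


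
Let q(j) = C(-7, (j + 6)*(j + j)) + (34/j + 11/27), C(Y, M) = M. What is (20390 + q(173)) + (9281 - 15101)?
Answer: 357353005/4671 ≈ 76505.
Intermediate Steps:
q(j) = 11/27 + 34/j + 2*j*(6 + j) (q(j) = (j + 6)*(j + j) + (34/j + 11/27) = (6 + j)*(2*j) + (34/j + 11*(1/27)) = 2*j*(6 + j) + (34/j + 11/27) = 2*j*(6 + j) + (11/27 + 34/j) = 11/27 + 34/j + 2*j*(6 + j))
(20390 + q(173)) + (9281 - 15101) = (20390 + (11/27 + 2*173² + 12*173 + 34/173)) + (9281 - 15101) = (20390 + (11/27 + 2*29929 + 2076 + 34*(1/173))) - 5820 = (20390 + (11/27 + 59858 + 2076 + 34/173)) - 5820 = (20390 + 289296535/4671) - 5820 = 384538225/4671 - 5820 = 357353005/4671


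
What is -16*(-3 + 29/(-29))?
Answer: 64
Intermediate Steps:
-16*(-3 + 29/(-29)) = -16*(-3 + 29*(-1/29)) = -16*(-3 - 1) = -16*(-4) = 64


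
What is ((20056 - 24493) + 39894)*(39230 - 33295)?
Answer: 210437295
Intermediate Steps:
((20056 - 24493) + 39894)*(39230 - 33295) = (-4437 + 39894)*5935 = 35457*5935 = 210437295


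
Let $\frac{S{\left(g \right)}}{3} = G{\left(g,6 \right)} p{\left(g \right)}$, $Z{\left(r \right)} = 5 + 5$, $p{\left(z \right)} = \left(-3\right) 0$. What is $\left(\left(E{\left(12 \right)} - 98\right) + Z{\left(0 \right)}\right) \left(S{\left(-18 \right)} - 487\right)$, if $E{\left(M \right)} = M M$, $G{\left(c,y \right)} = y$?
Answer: $-27272$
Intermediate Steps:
$p{\left(z \right)} = 0$
$Z{\left(r \right)} = 10$
$E{\left(M \right)} = M^{2}$
$S{\left(g \right)} = 0$ ($S{\left(g \right)} = 3 \cdot 6 \cdot 0 = 3 \cdot 0 = 0$)
$\left(\left(E{\left(12 \right)} - 98\right) + Z{\left(0 \right)}\right) \left(S{\left(-18 \right)} - 487\right) = \left(\left(12^{2} - 98\right) + 10\right) \left(0 - 487\right) = \left(\left(144 - 98\right) + 10\right) \left(-487\right) = \left(46 + 10\right) \left(-487\right) = 56 \left(-487\right) = -27272$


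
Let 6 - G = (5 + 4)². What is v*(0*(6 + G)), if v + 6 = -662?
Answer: 0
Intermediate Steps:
v = -668 (v = -6 - 662 = -668)
G = -75 (G = 6 - (5 + 4)² = 6 - 1*9² = 6 - 1*81 = 6 - 81 = -75)
v*(0*(6 + G)) = -0*(6 - 75) = -0*(-69) = -668*0 = 0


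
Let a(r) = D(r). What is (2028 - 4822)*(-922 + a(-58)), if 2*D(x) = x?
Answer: 2657094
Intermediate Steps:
D(x) = x/2
a(r) = r/2
(2028 - 4822)*(-922 + a(-58)) = (2028 - 4822)*(-922 + (½)*(-58)) = -2794*(-922 - 29) = -2794*(-951) = 2657094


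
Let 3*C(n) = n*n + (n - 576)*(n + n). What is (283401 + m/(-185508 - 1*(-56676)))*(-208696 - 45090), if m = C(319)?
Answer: -421182534618521/5856 ≈ -7.1923e+10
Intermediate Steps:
C(n) = n²/3 + 2*n*(-576 + n)/3 (C(n) = (n*n + (n - 576)*(n + n))/3 = (n² + (-576 + n)*(2*n))/3 = (n² + 2*n*(-576 + n))/3 = n²/3 + 2*n*(-576 + n)/3)
m = -20735 (m = 319*(-384 + 319) = 319*(-65) = -20735)
(283401 + m/(-185508 - 1*(-56676)))*(-208696 - 45090) = (283401 - 20735/(-185508 - 1*(-56676)))*(-208696 - 45090) = (283401 - 20735/(-185508 + 56676))*(-253786) = (283401 - 20735/(-128832))*(-253786) = (283401 - 20735*(-1/128832))*(-253786) = (283401 + 1885/11712)*(-253786) = (3319194397/11712)*(-253786) = -421182534618521/5856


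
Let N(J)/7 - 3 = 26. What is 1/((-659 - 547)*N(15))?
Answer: -1/244818 ≈ -4.0847e-6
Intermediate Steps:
N(J) = 203 (N(J) = 21 + 7*26 = 21 + 182 = 203)
1/((-659 - 547)*N(15)) = 1/(-659 - 547*203) = (1/203)/(-1206) = -1/1206*1/203 = -1/244818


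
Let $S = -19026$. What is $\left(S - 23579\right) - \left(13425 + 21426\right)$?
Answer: $-77456$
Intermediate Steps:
$\left(S - 23579\right) - \left(13425 + 21426\right) = \left(-19026 - 23579\right) - \left(13425 + 21426\right) = \left(-19026 - 23579\right) - 34851 = -42605 - 34851 = -77456$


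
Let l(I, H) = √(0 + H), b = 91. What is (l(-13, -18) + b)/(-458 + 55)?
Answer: -7/31 - 3*I*√2/403 ≈ -0.22581 - 0.010528*I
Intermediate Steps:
l(I, H) = √H
(l(-13, -18) + b)/(-458 + 55) = (√(-18) + 91)/(-458 + 55) = (3*I*√2 + 91)/(-403) = (91 + 3*I*√2)*(-1/403) = -7/31 - 3*I*√2/403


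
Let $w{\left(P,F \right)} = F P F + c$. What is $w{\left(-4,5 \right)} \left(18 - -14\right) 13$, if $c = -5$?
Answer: $-43680$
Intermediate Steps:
$w{\left(P,F \right)} = -5 + P F^{2}$ ($w{\left(P,F \right)} = F P F - 5 = P F^{2} - 5 = -5 + P F^{2}$)
$w{\left(-4,5 \right)} \left(18 - -14\right) 13 = \left(-5 - 4 \cdot 5^{2}\right) \left(18 - -14\right) 13 = \left(-5 - 100\right) \left(18 + 14\right) 13 = \left(-5 - 100\right) 32 \cdot 13 = \left(-105\right) 32 \cdot 13 = \left(-3360\right) 13 = -43680$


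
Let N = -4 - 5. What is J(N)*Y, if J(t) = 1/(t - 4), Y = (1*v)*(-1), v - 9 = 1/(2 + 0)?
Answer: 19/26 ≈ 0.73077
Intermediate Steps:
v = 19/2 (v = 9 + 1/(2 + 0) = 9 + 1/2 = 19/2 ≈ 9.5000)
N = -9
Y = -19/2 (Y = (1*(19/2))*(-1) = (19/2)*(-1) = -19/2 ≈ -9.5000)
J(t) = 1/(-4 + t)
J(N)*Y = -19/2/(-4 - 9) = -19/2/(-13) = -1/13*(-19/2) = 19/26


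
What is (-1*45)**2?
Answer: 2025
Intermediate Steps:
(-1*45)**2 = (-45)**2 = 2025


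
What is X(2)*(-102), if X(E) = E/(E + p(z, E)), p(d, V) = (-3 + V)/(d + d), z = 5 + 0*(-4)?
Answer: -2040/19 ≈ -107.37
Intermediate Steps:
z = 5 (z = 5 + 0 = 5)
p(d, V) = (-3 + V)/(2*d) (p(d, V) = (-3 + V)/((2*d)) = (-3 + V)*(1/(2*d)) = (-3 + V)/(2*d))
X(E) = E/(-3/10 + 11*E/10) (X(E) = E/(E + (½)*(-3 + E)/5) = E/(E + (½)*(⅕)*(-3 + E)) = E/(E + (-3/10 + E/10)) = E/(-3/10 + 11*E/10))
X(2)*(-102) = (10*2/(-3 + 11*2))*(-102) = (10*2/(-3 + 22))*(-102) = (10*2/19)*(-102) = (10*2*(1/19))*(-102) = (20/19)*(-102) = -2040/19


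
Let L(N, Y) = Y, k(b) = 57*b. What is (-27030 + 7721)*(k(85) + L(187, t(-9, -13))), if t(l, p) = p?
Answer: -93301088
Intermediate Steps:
(-27030 + 7721)*(k(85) + L(187, t(-9, -13))) = (-27030 + 7721)*(57*85 - 13) = -19309*(4845 - 13) = -19309*4832 = -93301088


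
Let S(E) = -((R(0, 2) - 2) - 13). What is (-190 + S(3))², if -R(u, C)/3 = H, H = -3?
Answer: 33856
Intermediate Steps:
R(u, C) = 9 (R(u, C) = -3*(-3) = 9)
S(E) = 6 (S(E) = -((9 - 2) - 13) = -(7 - 13) = -1*(-6) = 6)
(-190 + S(3))² = (-190 + 6)² = (-184)² = 33856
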